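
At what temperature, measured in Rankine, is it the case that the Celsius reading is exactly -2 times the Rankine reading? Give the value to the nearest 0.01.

Let R be the Rankine reading. The Celsius reading is C = 5/9·R - 273.15.
Require C = -2·R: 5/9·R - 273.15 = -2·R.
(23/9)·R = 273.15  ⇒  R = 106.88.

106.88°R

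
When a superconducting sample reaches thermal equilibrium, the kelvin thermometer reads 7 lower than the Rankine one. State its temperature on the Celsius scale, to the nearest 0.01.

Let x be the Rankine reading; then the kelvin reading is 5/9·x.
(5/9·x) - x = -7  ⇒  (-4/9)·x = -7  ⇒  x = 15.7500°R.
In Celsius: (15.75 - 491.67) × 5/9 = -264.40°C.

-264.40°C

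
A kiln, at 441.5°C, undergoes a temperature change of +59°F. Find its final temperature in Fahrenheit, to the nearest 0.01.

885.70°F

The 59°F change is an interval, so only the factor 5/9 applies: +59 × 5/9 = +32.7778°C.
Final Celsius temperature: 441.5000 + 32.7778 = 474.2778°C.
In Fahrenheit: 474.2778 × 1.8 + 32 = 885.70°F.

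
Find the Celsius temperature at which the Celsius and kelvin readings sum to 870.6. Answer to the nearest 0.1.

Let C be the Celsius reading. The kelvin reading is K = 1·C + 273.15.
Require C + K = 870.6: (2)·C + 273.15 = 870.6.
C = (870.6 - 273.15) / (2) = 298.7.

298.7°C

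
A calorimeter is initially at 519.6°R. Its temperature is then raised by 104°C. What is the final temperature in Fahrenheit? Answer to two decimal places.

247.13°F

Initial temperature in Celsius: (519.6 - 491.67) × 5/9 = 15.5167°C.
Final Celsius temperature: 15.5167 + 104.0000 = 119.5167°C.
In Fahrenheit: 119.5167 × 1.8 + 32 = 247.13°F.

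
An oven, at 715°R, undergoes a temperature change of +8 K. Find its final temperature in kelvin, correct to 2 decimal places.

405.22 K

Initial temperature in Celsius: (715 - 491.67) × 5/9 = 124.0722°C.
The 8 K change is an interval; Kelvin and Celsius degrees are the same size, so ΔC = +8°C.
Final Celsius temperature: 124.0722 + 8.0000 = 132.0722°C.
In kelvin: 132.0722 + 273.15 = 405.22 K.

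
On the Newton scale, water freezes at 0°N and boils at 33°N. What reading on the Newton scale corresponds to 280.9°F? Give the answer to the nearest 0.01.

45.63°N

First in Celsius: (280.9 - 32) × 5/9 = 138.2778°C.
Linearly onto the Newton scale: 0 + (138.2778 / 100) × (33 - 0) = 45.63°N.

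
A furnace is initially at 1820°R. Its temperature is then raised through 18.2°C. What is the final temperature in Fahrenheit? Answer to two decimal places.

Initial temperature in Celsius: (1820 - 491.67) × 5/9 = 737.9611°C.
Final Celsius temperature: 737.9611 + 18.2000 = 756.1611°C.
In Fahrenheit: 756.1611 × 1.8 + 32 = 1393.09°F.

1393.09°F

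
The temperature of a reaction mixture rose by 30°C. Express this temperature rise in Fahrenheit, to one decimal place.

54.0°F

Only the scale ratio 1.8 matters for a change in temperature.
30 × 1.8 = 54.0.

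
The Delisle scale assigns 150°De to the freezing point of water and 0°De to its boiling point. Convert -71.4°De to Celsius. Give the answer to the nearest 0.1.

Linear interpolation between the fixed points: C = (-71.4 - 150) × 100 / (0 - 150) = 147.6000°C.

147.6°C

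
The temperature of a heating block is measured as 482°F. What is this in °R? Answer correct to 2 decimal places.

941.67°R

In Celsius: (482 - 32) × 5/9 = 250.0000°C.
In Rankine: 250.0000 × 1.8 + 491.67 = 941.67°R.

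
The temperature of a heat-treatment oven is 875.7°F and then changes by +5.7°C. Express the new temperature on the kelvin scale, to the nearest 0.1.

747.6 K

Initial temperature in Celsius: (875.7 - 32) × 5/9 = 468.7222°C.
Final Celsius temperature: 468.7222 + 5.7000 = 474.4222°C.
In kelvin: 474.4222 + 273.15 = 747.6 K.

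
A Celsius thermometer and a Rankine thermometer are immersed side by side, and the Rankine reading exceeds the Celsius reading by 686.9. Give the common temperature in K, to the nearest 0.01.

517.19 K

Let x be the Celsius reading; then the Rankine reading is 1.8·x + 491.67.
(1.8·x + 491.67) - x = 686.9  ⇒  (0.8)·x = 195.23  ⇒  x = 244.0375°C.
In kelvin: 244.0375 + 273.15 = 517.19 K.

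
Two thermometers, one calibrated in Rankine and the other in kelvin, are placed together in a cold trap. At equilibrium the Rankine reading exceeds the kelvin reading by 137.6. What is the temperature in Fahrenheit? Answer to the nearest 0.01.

Let x be the Rankine reading; then the kelvin reading is 5/9·x.
(5/9·x) - x = -137.6  ⇒  (-4/9)·x = -137.6  ⇒  x = 309.6000°R.
In Celsius: (309.6 - 491.67) × 5/9 = -101.1500°C.
In Fahrenheit: -101.1500 × 1.8 + 32 = -150.07°F.

-150.07°F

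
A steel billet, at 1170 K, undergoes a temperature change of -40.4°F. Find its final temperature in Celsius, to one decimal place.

874.4°C

Initial temperature in Celsius: 1170 - 273.15 = 896.8500°C.
The 40.4°F change is an interval, so only the factor 5/9 applies: -40.4 × 5/9 = -22.4444°C.
Final Celsius temperature: 896.8500 - 22.4444 = 874.4056°C.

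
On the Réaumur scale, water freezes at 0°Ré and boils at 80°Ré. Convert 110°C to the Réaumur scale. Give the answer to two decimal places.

88.00°Ré

Linearly onto the Réaumur scale: 0 + (110.0000 / 100) × (80 - 0) = 88.00°Ré.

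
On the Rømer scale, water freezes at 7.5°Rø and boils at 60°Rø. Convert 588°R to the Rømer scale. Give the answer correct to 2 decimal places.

35.60°Rø

First in Celsius: (588 - 491.67) × 5/9 = 53.5167°C.
Linearly onto the Rømer scale: 7.5 + (53.5167 / 100) × (60 - 7.5) = 35.60°Rø.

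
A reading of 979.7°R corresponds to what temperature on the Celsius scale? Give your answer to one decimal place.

In Celsius: (979.7 - 491.67) × 5/9 = 271.1278°C.

271.1°C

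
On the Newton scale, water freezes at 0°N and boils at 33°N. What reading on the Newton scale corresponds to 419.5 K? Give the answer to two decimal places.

First in Celsius: 419.5 - 273.15 = 146.3500°C.
Linearly onto the Newton scale: 0 + (146.3500 / 100) × (33 - 0) = 48.30°N.

48.30°N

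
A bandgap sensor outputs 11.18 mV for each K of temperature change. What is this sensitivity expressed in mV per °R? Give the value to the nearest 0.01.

The quantity depends on a temperature interval, so only the ratio of degree sizes applies; the offset between the scales is irrelevant.
A change of 1°R is a change of 5/9 K, so per °R the value is 11.18 × 5/9 = 6.21.

6.21 mV per °R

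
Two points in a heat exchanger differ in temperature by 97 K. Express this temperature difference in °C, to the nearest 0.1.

Kelvin and Celsius degrees are the same size, so the interval is unchanged: 97.0.

97.0°C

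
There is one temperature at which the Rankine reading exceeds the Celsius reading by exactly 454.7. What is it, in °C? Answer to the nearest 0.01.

-46.21°C

Let C be the Celsius reading. The Rankine reading is R = 1.8·C + 491.67.
Require R - C = 454.7: (0.8)·C + 491.67 = 454.7.
C = (454.7 - 491.67) / (0.8) = -46.21.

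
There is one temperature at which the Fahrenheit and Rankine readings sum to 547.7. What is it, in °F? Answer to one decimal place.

44.0°F

Let F be the Fahrenheit reading. The Rankine reading is R = 1·F + 459.67.
Require F + R = 547.7: (2)·F + 459.67 = 547.7.
F = (547.7 - 459.67) / (2) = 44.0.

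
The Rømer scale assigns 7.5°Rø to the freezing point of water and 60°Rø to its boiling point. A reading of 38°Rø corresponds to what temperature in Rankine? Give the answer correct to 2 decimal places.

596.24°R

Linear interpolation between the fixed points: C = (38 - 7.5) × 100 / (60 - 7.5) = 58.0952°C.
Then 58.0952 × 1.8 + 491.67 = 596.24°R.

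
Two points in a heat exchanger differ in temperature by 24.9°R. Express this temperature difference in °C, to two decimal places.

13.83°C

An interval of 1°R corresponds to 5/9°C.
24.9 × 5/9 = 13.83.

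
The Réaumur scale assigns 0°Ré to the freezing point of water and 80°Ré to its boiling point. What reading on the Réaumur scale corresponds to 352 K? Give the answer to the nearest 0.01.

63.08°Ré

First in Celsius: 352 - 273.15 = 78.8500°C.
Linearly onto the Réaumur scale: 0 + (78.8500 / 100) × (80 - 0) = 63.08°Ré.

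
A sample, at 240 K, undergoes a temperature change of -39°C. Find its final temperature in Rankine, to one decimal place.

Initial temperature in Celsius: 240 - 273.15 = -33.1500°C.
Final Celsius temperature: -33.1500 - 39.0000 = -72.1500°C.
In Rankine: -72.1500 × 1.8 + 491.67 = 361.8°R.

361.8°R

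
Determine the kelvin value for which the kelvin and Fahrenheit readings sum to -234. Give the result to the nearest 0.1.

Let K be the kelvin reading. The Fahrenheit reading is F = 1.8·K - 459.67.
Require K + F = -234: (2.8)·K - 459.67 = -234.
K = (-234 + 459.67) / (2.8) = 80.6.

80.6 K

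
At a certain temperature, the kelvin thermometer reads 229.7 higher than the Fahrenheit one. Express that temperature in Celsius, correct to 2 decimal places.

14.31°C

Let x be the Fahrenheit reading; then the kelvin reading is 5/9·x + 255.372.
(5/9·x + 255.372) - x = 229.7  ⇒  (-4/9)·x = -25.6722  ⇒  x = 57.7625°F.
In Celsius: (57.7625 - 32) × 5/9 = 14.31°C.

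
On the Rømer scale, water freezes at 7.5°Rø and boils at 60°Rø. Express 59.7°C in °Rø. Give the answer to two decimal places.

38.84°Rø

Linearly onto the Rømer scale: 7.5 + (59.7000 / 100) × (60 - 7.5) = 38.84°Rø.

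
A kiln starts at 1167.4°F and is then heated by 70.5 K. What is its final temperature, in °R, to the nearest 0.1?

1754.0°R

Initial temperature in Celsius: (1167.4 - 32) × 5/9 = 630.7778°C.
The 70.5 K change is an interval; Kelvin and Celsius degrees are the same size, so ΔC = +70.5°C.
Final Celsius temperature: 630.7778 + 70.5000 = 701.2778°C.
In Rankine: 701.2778 × 1.8 + 491.67 = 1754.0°R.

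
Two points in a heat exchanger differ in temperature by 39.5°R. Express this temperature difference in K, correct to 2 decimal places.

Only the scale ratio 5/9 matters for a change in temperature.
39.5 × 5/9 = 21.94.

21.94 K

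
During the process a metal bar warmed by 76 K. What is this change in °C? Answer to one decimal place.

Kelvin and Celsius degrees are the same size, so the interval is unchanged: 76.0.

76.0°C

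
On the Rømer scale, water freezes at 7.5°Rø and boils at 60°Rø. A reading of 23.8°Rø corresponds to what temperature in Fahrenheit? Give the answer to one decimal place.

Linear interpolation between the fixed points: C = (23.8 - 7.5) × 100 / (60 - 7.5) = 31.0476°C.
Then 31.0476 × 1.8 + 32 = 87.9°F.

87.9°F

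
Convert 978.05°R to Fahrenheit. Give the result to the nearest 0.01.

In Celsius: (978.05 - 491.67) × 5/9 = 270.2111°C.
In Fahrenheit: 270.2111 × 1.8 + 32 = 518.38°F.

518.38°F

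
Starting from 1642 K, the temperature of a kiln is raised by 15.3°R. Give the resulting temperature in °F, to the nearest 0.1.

Initial temperature in Celsius: 1642 - 273.15 = 1368.8500°C.
The 15.3°R change is an interval, so only the factor 5/9 applies: +15.3 × 5/9 = +8.5000°C.
Final Celsius temperature: 1368.8500 + 8.5000 = 1377.3500°C.
In Fahrenheit: 1377.3500 × 1.8 + 32 = 2511.2°F.

2511.2°F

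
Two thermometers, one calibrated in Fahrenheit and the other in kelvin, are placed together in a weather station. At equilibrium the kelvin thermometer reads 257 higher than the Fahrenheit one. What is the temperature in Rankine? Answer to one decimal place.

Let x be the Fahrenheit reading; then the kelvin reading is 5/9·x + 255.372.
(5/9·x + 255.372) - x = 257  ⇒  (-4/9)·x = 1.62778  ⇒  x = -3.6625°F.
In Celsius: (-3.6625 - 32) × 5/9 = -19.8125°C.
In Rankine: -19.8125 × 1.8 + 491.67 = 456.0°R.

456.0°R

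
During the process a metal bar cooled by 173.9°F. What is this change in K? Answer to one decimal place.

96.6 K

Only the scale ratio 5/9 matters for a change in temperature.
173.9 × 5/9 = 96.6.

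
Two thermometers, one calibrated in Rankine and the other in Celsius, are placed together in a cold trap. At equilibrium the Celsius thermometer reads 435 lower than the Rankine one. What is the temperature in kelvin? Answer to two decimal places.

Let x be the Rankine reading; then the Celsius reading is 5/9·x - 273.15.
(5/9·x - 273.15) - x = -435  ⇒  (-4/9)·x = -161.85  ⇒  x = 364.1625°R.
In Celsius: (364.1625 - 491.67) × 5/9 = -70.8375°C.
In kelvin: -70.8375 + 273.15 = 202.31 K.

202.31 K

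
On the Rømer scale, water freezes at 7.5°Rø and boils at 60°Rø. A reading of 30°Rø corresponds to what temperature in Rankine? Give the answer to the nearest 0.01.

Linear interpolation between the fixed points: C = (30 - 7.5) × 100 / (60 - 7.5) = 42.8571°C.
Then 42.8571 × 1.8 + 491.67 = 568.81°R.

568.81°R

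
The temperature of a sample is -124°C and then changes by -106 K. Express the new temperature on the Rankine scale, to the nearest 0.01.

The 106 K change is an interval; Kelvin and Celsius degrees are the same size, so ΔC = -106°C.
Final Celsius temperature: -124.0000 - 106.0000 = -230.0000°C.
In Rankine: -230.0000 × 1.8 + 491.67 = 77.67°R.

77.67°R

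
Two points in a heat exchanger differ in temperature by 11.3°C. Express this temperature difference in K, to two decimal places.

Celsius and kelvin degrees are the same size, so the interval is unchanged: 11.30.

11.30 K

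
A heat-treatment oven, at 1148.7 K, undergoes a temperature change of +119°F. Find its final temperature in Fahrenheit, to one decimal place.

1727.0°F

Initial temperature in Celsius: 1148.7 - 273.15 = 875.5500°C.
The 119°F change is an interval, so only the factor 5/9 applies: +119 × 5/9 = +66.1111°C.
Final Celsius temperature: 875.5500 + 66.1111 = 941.6611°C.
In Fahrenheit: 941.6611 × 1.8 + 32 = 1727.0°F.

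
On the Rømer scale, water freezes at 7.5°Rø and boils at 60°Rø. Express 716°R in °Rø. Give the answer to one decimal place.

First in Celsius: (716 - 491.67) × 5/9 = 124.6278°C.
Linearly onto the Rømer scale: 7.5 + (124.6278 / 100) × (60 - 7.5) = 72.9°Rø.

72.9°Rø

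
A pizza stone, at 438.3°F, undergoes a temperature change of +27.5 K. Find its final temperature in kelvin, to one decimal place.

526.4 K

Initial temperature in Celsius: (438.3 - 32) × 5/9 = 225.7222°C.
The 27.5 K change is an interval; Kelvin and Celsius degrees are the same size, so ΔC = +27.5°C.
Final Celsius temperature: 225.7222 + 27.5000 = 253.2222°C.
In kelvin: 253.2222 + 273.15 = 526.4 K.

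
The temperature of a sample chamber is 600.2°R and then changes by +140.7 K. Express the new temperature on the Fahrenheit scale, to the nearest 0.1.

Initial temperature in Celsius: (600.2 - 491.67) × 5/9 = 60.2944°C.
The 140.7 K change is an interval; Kelvin and Celsius degrees are the same size, so ΔC = +140.7°C.
Final Celsius temperature: 60.2944 + 140.7000 = 200.9944°C.
In Fahrenheit: 200.9944 × 1.8 + 32 = 393.8°F.

393.8°F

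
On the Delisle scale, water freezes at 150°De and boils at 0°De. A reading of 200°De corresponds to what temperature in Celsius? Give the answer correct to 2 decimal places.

-33.33°C

Linear interpolation between the fixed points: C = (200 - 150) × 100 / (0 - 150) = -33.3333°C.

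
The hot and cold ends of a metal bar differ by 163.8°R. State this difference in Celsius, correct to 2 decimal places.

91.00°C

Only the scale ratio 5/9 matters for a change in temperature.
163.8 × 5/9 = 91.00.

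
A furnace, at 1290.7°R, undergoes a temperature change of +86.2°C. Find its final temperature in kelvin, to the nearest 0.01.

Initial temperature in Celsius: (1290.7 - 491.67) × 5/9 = 443.9056°C.
Final Celsius temperature: 443.9056 + 86.2000 = 530.1056°C.
In kelvin: 530.1056 + 273.15 = 803.26 K.

803.26 K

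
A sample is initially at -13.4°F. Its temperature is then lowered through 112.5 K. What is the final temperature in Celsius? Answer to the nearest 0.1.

Initial temperature in Celsius: (-13.4 - 32) × 5/9 = -25.2222°C.
The 112.5 K change is an interval; Kelvin and Celsius degrees are the same size, so ΔC = -112.5°C.
Final Celsius temperature: -25.2222 - 112.5000 = -137.7222°C.

-137.7°C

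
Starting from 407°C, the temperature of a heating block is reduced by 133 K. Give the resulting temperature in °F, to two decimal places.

525.20°F

The 133 K change is an interval; Kelvin and Celsius degrees are the same size, so ΔC = -133°C.
Final Celsius temperature: 407.0000 - 133.0000 = 274.0000°C.
In Fahrenheit: 274.0000 × 1.8 + 32 = 525.20°F.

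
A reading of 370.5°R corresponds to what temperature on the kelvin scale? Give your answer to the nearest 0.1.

In Celsius: (370.5 - 491.67) × 5/9 = -67.3167°C.
In kelvin: -67.3167 + 273.15 = 205.8 K.

205.8 K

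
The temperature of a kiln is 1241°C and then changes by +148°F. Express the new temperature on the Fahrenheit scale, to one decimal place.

2413.8°F

The 148°F change is an interval, so only the factor 5/9 applies: +148 × 5/9 = +82.2222°C.
Final Celsius temperature: 1241.0000 + 82.2222 = 1323.2222°C.
In Fahrenheit: 1323.2222 × 1.8 + 32 = 2413.8°F.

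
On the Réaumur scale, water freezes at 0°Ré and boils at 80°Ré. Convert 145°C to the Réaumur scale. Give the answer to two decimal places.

116.00°Ré

Linearly onto the Réaumur scale: 0 + (145.0000 / 100) × (80 - 0) = 116.00°Ré.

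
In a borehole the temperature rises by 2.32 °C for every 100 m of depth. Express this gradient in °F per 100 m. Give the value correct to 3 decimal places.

The quantity depends on a temperature interval, so only the ratio of degree sizes applies; the offset between the scales is irrelevant.
A change of 1°C is a change of 1.8°F, so 2.32 × 1.8 = 4.176.

4.176 °F/100 m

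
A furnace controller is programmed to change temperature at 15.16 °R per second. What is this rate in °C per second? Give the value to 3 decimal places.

8.422 °C/second

Since only a temperature interval is involved, the additive offset between the scales drops out.
A change of 1°R is a change of 5/9°C, so 15.16 × 5/9 = 8.422.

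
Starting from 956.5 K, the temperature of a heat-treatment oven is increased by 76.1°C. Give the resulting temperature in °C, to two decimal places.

Initial temperature in Celsius: 956.5 - 273.15 = 683.3500°C.
Final Celsius temperature: 683.3500 + 76.1000 = 759.4500°C.

759.45°C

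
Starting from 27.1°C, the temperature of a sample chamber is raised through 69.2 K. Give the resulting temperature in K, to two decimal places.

369.45 K

The 69.2 K change is an interval; Kelvin and Celsius degrees are the same size, so ΔC = +69.2°C.
Final Celsius temperature: 27.1000 + 69.2000 = 96.3000°C.
In kelvin: 96.3000 + 273.15 = 369.45 K.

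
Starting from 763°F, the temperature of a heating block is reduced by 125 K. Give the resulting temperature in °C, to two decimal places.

281.11°C

Initial temperature in Celsius: (763 - 32) × 5/9 = 406.1111°C.
The 125 K change is an interval; Kelvin and Celsius degrees are the same size, so ΔC = -125°C.
Final Celsius temperature: 406.1111 - 125.0000 = 281.1111°C.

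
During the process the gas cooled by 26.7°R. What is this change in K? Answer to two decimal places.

Only the scale ratio 5/9 matters for a change in temperature.
26.7 × 5/9 = 14.83.

14.83 K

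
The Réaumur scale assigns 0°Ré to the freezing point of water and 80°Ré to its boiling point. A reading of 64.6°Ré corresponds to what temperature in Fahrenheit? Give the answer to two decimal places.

177.35°F

Linear interpolation between the fixed points: C = (64.6 - 0) × 100 / (80 - 0) = 80.7500°C.
Then 80.7500 × 1.8 + 32 = 177.35°F.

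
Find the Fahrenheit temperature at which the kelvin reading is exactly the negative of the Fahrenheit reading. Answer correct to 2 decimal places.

Let F be the Fahrenheit reading. The kelvin reading is K = 5/9·F + 255.372.
Require K = -1·F: 5/9·F + 255.372 = -1·F.
(14/9)·F = -255.372  ⇒  F = -164.17.

-164.17°F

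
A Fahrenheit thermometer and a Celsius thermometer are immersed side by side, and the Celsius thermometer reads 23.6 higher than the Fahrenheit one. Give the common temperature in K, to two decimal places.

203.65 K

Let x be the Fahrenheit reading; then the Celsius reading is 5/9·x - 17.7778.
(5/9·x - 17.7778) - x = 23.6  ⇒  (-4/9)·x = 41.3778  ⇒  x = -93.1000°F.
In Celsius: (-93.1 - 32) × 5/9 = -69.5000°C.
In kelvin: -69.5000 + 273.15 = 203.65 K.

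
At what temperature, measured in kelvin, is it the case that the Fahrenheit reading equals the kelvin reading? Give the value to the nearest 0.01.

574.59 K

Let K be the kelvin reading. The Fahrenheit reading is F = 1.8·K - 459.67.
Set F = K: 1.8·K - 459.67 = K.
(0.8)·K = 459.67  ⇒  K = 574.59.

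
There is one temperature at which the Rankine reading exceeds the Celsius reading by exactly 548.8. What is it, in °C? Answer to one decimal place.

71.4°C

Let C be the Celsius reading. The Rankine reading is R = 1.8·C + 491.67.
Require R - C = 548.8: (0.8)·C + 491.67 = 548.8.
C = (548.8 - 491.67) / (0.8) = 71.4.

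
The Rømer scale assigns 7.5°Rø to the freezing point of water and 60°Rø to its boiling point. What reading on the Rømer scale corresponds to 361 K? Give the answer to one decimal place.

53.6°Rø

First in Celsius: 361 - 273.15 = 87.8500°C.
Linearly onto the Rømer scale: 7.5 + (87.8500 / 100) × (60 - 7.5) = 53.6°Rø.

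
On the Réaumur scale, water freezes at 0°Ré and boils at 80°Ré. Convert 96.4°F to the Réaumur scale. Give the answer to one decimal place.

28.6°Ré

First in Celsius: (96.4 - 32) × 5/9 = 35.7778°C.
Linearly onto the Réaumur scale: 0 + (35.7778 / 100) × (80 - 0) = 28.6°Ré.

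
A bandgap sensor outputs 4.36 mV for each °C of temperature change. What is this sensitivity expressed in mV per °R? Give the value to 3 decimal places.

The quantity depends on a temperature interval, so only the ratio of degree sizes applies; the offset between the scales is irrelevant.
A change of 1°R is a change of 5/9°C, so per °R the value is 4.36 × 5/9 = 2.422.

2.422 mV per °R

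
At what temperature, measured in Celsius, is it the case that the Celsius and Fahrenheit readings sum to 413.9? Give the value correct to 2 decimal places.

Let C be the Celsius reading. The Fahrenheit reading is F = 1.8·C + 32.
Require C + F = 413.9: (2.8)·C + 32 = 413.9.
C = (413.9 - 32) / (2.8) = 136.39.

136.39°C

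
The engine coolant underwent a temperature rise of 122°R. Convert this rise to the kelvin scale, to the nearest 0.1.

67.8 K

For a temperature interval the offset drops out; only the factor 5/9 applies.
122 × 5/9 = 67.8.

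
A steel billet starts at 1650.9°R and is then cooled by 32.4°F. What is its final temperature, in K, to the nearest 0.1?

899.2 K

Initial temperature in Celsius: (1650.9 - 491.67) × 5/9 = 644.0167°C.
The 32.4°F change is an interval, so only the factor 5/9 applies: -32.4 × 5/9 = -18.0000°C.
Final Celsius temperature: 644.0167 - 18.0000 = 626.0167°C.
In kelvin: 626.0167 + 273.15 = 899.2 K.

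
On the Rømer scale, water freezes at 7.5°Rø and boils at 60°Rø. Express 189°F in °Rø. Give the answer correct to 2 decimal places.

53.29°Rø

First in Celsius: (189 - 32) × 5/9 = 87.2222°C.
Linearly onto the Rømer scale: 7.5 + (87.2222 / 100) × (60 - 7.5) = 53.29°Rø.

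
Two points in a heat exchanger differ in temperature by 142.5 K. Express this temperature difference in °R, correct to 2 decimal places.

For a temperature interval the offset drops out; only the factor 1.8 applies.
142.5 × 1.8 = 256.50.

256.50°R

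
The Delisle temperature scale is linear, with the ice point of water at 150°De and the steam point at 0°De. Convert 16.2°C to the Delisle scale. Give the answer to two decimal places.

Linearly onto the Delisle scale: 150 + (16.2000 / 100) × (0 - 150) = 125.70°De.

125.70°De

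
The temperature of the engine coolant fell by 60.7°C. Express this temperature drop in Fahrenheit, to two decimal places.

109.26°F

An interval of 1°C corresponds to 1.8°F.
60.7 × 1.8 = 109.26.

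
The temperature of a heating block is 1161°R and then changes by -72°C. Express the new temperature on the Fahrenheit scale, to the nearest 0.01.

Initial temperature in Celsius: (1161 - 491.67) × 5/9 = 371.8500°C.
Final Celsius temperature: 371.8500 - 72.0000 = 299.8500°C.
In Fahrenheit: 299.8500 × 1.8 + 32 = 571.73°F.

571.73°F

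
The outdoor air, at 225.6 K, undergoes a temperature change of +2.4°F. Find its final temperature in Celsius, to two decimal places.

-46.22°C

Initial temperature in Celsius: 225.6 - 273.15 = -47.5500°C.
The 2.4°F change is an interval, so only the factor 5/9 applies: +2.4 × 5/9 = +1.3333°C.
Final Celsius temperature: -47.5500 + 1.3333 = -46.2167°C.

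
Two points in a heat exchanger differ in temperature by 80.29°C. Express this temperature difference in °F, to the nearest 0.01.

For a temperature interval the offset drops out; only the factor 1.8 applies.
80.29 × 1.8 = 144.52.

144.52°F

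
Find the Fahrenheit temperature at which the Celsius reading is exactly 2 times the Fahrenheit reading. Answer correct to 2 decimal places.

Let F be the Fahrenheit reading. The Celsius reading is C = 5/9·F - 17.7778.
Require C = 2·F: 5/9·F - 17.7778 = 2·F.
(-13/9)·F = 17.7778  ⇒  F = -12.31.

-12.31°F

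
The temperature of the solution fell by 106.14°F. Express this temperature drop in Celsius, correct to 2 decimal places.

58.97°C

For a temperature interval the offset drops out; only the factor 5/9 applies.
106.14 × 5/9 = 58.97.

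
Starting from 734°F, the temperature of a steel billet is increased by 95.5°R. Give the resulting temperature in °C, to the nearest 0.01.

443.06°C

Initial temperature in Celsius: (734 - 32) × 5/9 = 390.0000°C.
The 95.5°R change is an interval, so only the factor 5/9 applies: +95.5 × 5/9 = +53.0556°C.
Final Celsius temperature: 390.0000 + 53.0556 = 443.0556°C.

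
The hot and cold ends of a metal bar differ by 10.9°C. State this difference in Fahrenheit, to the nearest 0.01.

For a temperature interval the offset drops out; only the factor 1.8 applies.
10.9 × 1.8 = 19.62.

19.62°F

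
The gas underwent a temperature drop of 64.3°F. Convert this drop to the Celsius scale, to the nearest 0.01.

An interval of 1°F corresponds to 5/9°C.
64.3 × 5/9 = 35.72.

35.72°C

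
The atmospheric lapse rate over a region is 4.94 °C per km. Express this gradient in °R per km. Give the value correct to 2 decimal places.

8.89 °R/km

The quantity depends on a temperature interval, so only the ratio of degree sizes applies; the offset between the scales is irrelevant.
A change of 1°C is a change of 1.8°R, so 4.94 × 1.8 = 8.89.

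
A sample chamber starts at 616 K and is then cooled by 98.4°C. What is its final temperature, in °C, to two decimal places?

244.45°C

Initial temperature in Celsius: 616 - 273.15 = 342.8500°C.
Final Celsius temperature: 342.8500 - 98.4000 = 244.4500°C.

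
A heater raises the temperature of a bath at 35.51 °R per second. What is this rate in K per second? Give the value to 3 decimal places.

Since only a temperature interval is involved, the additive offset between the scales drops out.
A change of 1°R is a change of 5/9 K, so 35.51 × 5/9 = 19.728.

19.728 K/second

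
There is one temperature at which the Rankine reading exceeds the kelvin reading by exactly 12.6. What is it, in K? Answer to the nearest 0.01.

15.75 K

Let K be the kelvin reading. The Rankine reading is R = 1.8·K.
Require R - K = 12.6: (0.8)·K = 12.6.
K = (12.6) / (0.8) = 15.75.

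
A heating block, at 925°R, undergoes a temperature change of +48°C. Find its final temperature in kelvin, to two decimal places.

561.89 K

Initial temperature in Celsius: (925 - 491.67) × 5/9 = 240.7389°C.
Final Celsius temperature: 240.7389 + 48.0000 = 288.7389°C.
In kelvin: 288.7389 + 273.15 = 561.89 K.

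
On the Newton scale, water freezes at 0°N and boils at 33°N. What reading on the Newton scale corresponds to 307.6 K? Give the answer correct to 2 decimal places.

11.37°N

First in Celsius: 307.6 - 273.15 = 34.4500°C.
Linearly onto the Newton scale: 0 + (34.4500 / 100) × (33 - 0) = 11.37°N.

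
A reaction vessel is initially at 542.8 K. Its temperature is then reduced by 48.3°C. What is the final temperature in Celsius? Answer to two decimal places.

221.35°C

Initial temperature in Celsius: 542.8 - 273.15 = 269.6500°C.
Final Celsius temperature: 269.6500 - 48.3000 = 221.3500°C.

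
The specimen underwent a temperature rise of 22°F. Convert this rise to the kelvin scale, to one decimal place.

12.2 K

An interval of 1°F corresponds to 5/9 K.
22 × 5/9 = 12.2.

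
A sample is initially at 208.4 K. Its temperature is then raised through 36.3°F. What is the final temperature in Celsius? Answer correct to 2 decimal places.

Initial temperature in Celsius: 208.4 - 273.15 = -64.7500°C.
The 36.3°F change is an interval, so only the factor 5/9 applies: +36.3 × 5/9 = +20.1667°C.
Final Celsius temperature: -64.7500 + 20.1667 = -44.5833°C.

-44.58°C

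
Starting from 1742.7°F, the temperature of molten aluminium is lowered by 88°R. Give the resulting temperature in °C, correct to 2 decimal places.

Initial temperature in Celsius: (1742.7 - 32) × 5/9 = 950.3889°C.
The 88°R change is an interval, so only the factor 5/9 applies: -88 × 5/9 = -48.8889°C.
Final Celsius temperature: 950.3889 - 48.8889 = 901.5000°C.

901.50°C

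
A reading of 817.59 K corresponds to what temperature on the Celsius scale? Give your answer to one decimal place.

In Celsius: 817.59 - 273.15 = 544.4400°C.

544.4°C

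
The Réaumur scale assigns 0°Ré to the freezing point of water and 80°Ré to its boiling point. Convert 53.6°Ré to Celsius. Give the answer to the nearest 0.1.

67.0°C

Linear interpolation between the fixed points: C = (53.6 - 0) × 100 / (80 - 0) = 67.0000°C.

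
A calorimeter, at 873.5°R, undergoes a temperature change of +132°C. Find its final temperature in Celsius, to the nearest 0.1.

344.1°C

Initial temperature in Celsius: (873.5 - 491.67) × 5/9 = 212.1278°C.
Final Celsius temperature: 212.1278 + 132.0000 = 344.1278°C.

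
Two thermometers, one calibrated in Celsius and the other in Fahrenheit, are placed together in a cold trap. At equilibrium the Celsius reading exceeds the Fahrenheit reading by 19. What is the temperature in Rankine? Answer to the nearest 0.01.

376.92°R

Let x be the Celsius reading; then the Fahrenheit reading is 1.8·x + 32.
(1.8·x + 32) - x = -19  ⇒  (0.8)·x = -51  ⇒  x = -63.7500°C.
In Rankine: -63.7500 × 1.8 + 491.67 = 376.92°R.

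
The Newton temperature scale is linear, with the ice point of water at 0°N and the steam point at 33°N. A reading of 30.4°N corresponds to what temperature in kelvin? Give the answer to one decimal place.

Linear interpolation between the fixed points: C = (30.4 - 0) × 100 / (33 - 0) = 92.1212°C.
Then 92.1212 + 273.15 = 365.3 K.

365.3 K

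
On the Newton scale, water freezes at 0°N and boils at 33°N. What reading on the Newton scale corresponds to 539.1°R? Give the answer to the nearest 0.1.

First in Celsius: (539.1 - 491.67) × 5/9 = 26.3500°C.
Linearly onto the Newton scale: 0 + (26.3500 / 100) × (33 - 0) = 8.7°N.

8.7°N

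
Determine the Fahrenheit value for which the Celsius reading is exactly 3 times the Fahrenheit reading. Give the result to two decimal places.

-7.27°F

Let F be the Fahrenheit reading. The Celsius reading is C = 5/9·F - 17.7778.
Require C = 3·F: 5/9·F - 17.7778 = 3·F.
(-22/9)·F = 17.7778  ⇒  F = -7.27.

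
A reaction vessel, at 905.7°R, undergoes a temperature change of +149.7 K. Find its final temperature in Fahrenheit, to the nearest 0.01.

Initial temperature in Celsius: (905.7 - 491.67) × 5/9 = 230.0167°C.
The 149.7 K change is an interval; Kelvin and Celsius degrees are the same size, so ΔC = +149.7°C.
Final Celsius temperature: 230.0167 + 149.7000 = 379.7167°C.
In Fahrenheit: 379.7167 × 1.8 + 32 = 715.49°F.

715.49°F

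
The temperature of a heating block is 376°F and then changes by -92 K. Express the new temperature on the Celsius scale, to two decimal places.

Initial temperature in Celsius: (376 - 32) × 5/9 = 191.1111°C.
The 92 K change is an interval; Kelvin and Celsius degrees are the same size, so ΔC = -92°C.
Final Celsius temperature: 191.1111 - 92.0000 = 99.1111°C.

99.11°C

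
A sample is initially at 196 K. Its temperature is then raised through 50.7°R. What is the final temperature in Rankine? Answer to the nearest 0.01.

Initial temperature in Celsius: 196 - 273.15 = -77.1500°C.
The 50.7°R change is an interval, so only the factor 5/9 applies: +50.7 × 5/9 = +28.1667°C.
Final Celsius temperature: -77.1500 + 28.1667 = -48.9833°C.
In Rankine: -48.9833 × 1.8 + 491.67 = 403.50°R.

403.50°R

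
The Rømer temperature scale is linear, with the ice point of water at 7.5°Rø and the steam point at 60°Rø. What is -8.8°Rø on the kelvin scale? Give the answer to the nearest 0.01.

242.10 K

Linear interpolation between the fixed points: C = (-8.8 - 7.5) × 100 / (60 - 7.5) = -31.0476°C.
Then -31.0476 + 273.15 = 242.10 K.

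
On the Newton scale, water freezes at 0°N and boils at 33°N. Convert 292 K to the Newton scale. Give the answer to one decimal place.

6.2°N

First in Celsius: 292 - 273.15 = 18.8500°C.
Linearly onto the Newton scale: 0 + (18.8500 / 100) × (33 - 0) = 6.2°N.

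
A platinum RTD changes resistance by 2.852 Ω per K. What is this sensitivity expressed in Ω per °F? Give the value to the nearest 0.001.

Since only a temperature interval is involved, the additive offset between the scales drops out.
A change of 1°F is a change of 5/9 K, so per °F the value is 2.852 × 5/9 = 1.584.

1.584 Ω per °F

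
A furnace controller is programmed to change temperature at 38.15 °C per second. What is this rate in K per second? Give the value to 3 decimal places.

38.150 K/second

The quantity depends on a temperature interval, so only the ratio of degree sizes applies; the offset between the scales is irrelevant.
A change of 1°C is a change of 1 K, so 38.15 × 1 = 38.150.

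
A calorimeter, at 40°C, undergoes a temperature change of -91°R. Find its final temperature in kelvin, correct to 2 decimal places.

The 91°R change is an interval, so only the factor 5/9 applies: -91 × 5/9 = -50.5556°C.
Final Celsius temperature: 40.0000 - 50.5556 = -10.5556°C.
In kelvin: -10.5556 + 273.15 = 262.59 K.

262.59 K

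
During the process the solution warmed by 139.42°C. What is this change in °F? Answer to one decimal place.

Only the scale ratio 1.8 matters for a change in temperature.
139.42 × 1.8 = 251.0.

251.0°F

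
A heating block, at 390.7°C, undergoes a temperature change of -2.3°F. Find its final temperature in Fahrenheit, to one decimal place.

The 2.3°F change is an interval, so only the factor 5/9 applies: -2.3 × 5/9 = -1.2778°C.
Final Celsius temperature: 390.7000 - 1.2778 = 389.4222°C.
In Fahrenheit: 389.4222 × 1.8 + 32 = 733.0°F.

733.0°F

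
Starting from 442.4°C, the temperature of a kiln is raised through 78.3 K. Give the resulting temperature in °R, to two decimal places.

1428.93°R

The 78.3 K change is an interval; Kelvin and Celsius degrees are the same size, so ΔC = +78.3°C.
Final Celsius temperature: 442.4000 + 78.3000 = 520.7000°C.
In Rankine: 520.7000 × 1.8 + 491.67 = 1428.93°R.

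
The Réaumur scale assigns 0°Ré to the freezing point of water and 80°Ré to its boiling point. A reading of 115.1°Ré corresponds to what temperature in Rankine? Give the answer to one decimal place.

Linear interpolation between the fixed points: C = (115.1 - 0) × 100 / (80 - 0) = 143.8750°C.
Then 143.8750 × 1.8 + 491.67 = 750.6°R.

750.6°R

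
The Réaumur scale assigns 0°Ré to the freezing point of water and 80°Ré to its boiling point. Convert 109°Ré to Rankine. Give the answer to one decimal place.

736.9°R

Linear interpolation between the fixed points: C = (109 - 0) × 100 / (80 - 0) = 136.2500°C.
Then 136.2500 × 1.8 + 491.67 = 736.9°R.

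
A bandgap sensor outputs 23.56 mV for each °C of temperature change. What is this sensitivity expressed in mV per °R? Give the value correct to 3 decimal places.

13.089 mV per °R

Since only a temperature interval is involved, the additive offset between the scales drops out.
A change of 1°R is a change of 5/9°C, so per °R the value is 23.56 × 5/9 = 13.089.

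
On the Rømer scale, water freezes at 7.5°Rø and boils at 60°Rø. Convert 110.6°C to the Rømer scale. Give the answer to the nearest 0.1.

65.6°Rø

Linearly onto the Rømer scale: 7.5 + (110.6000 / 100) × (60 - 7.5) = 65.6°Rø.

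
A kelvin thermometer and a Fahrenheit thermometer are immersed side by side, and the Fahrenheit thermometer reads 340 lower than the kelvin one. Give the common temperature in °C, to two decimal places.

-123.56°C

Let x be the kelvin reading; then the Fahrenheit reading is 1.8·x - 459.67.
(1.8·x - 459.67) - x = -340  ⇒  (0.8)·x = 119.67  ⇒  x = 149.5875 K.
In Celsius: 149.5875 - 273.15 = -123.56°C.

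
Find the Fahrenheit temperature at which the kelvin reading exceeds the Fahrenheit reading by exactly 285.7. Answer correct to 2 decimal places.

Let F be the Fahrenheit reading. The kelvin reading is K = 5/9·F + 255.372.
Require K - F = 285.7: (-4/9)·F + 255.372 = 285.7.
F = (285.7 - 255.372) / (-4/9) = -68.24.

-68.24°F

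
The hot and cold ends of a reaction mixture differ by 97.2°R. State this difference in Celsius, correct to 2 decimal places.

For a temperature interval the offset drops out; only the factor 5/9 applies.
97.2 × 5/9 = 54.00.

54.00°C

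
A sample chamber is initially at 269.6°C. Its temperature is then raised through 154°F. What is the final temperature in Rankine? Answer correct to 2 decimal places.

1130.95°R

The 154°F change is an interval, so only the factor 5/9 applies: +154 × 5/9 = +85.5556°C.
Final Celsius temperature: 269.6000 + 85.5556 = 355.1556°C.
In Rankine: 355.1556 × 1.8 + 491.67 = 1130.95°R.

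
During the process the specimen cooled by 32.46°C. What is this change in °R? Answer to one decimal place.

For a temperature interval the offset drops out; only the factor 1.8 applies.
32.46 × 1.8 = 58.4.

58.4°R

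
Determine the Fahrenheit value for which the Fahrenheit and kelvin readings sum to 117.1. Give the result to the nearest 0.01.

-88.89°F

Let F be the Fahrenheit reading. The kelvin reading is K = 5/9·F + 255.372.
Require F + K = 117.1: (14/9)·F + 255.372 = 117.1.
F = (117.1 - 255.372) / (14/9) = -88.89.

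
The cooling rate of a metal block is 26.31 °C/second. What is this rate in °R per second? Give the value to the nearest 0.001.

The quantity depends on a temperature interval, so only the ratio of degree sizes applies; the offset between the scales is irrelevant.
A change of 1°C is a change of 1.8°R, so 26.31 × 1.8 = 47.358.

47.358 °R/second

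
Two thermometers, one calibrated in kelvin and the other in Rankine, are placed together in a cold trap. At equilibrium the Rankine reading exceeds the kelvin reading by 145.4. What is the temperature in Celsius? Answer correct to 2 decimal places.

-91.40°C

Let x be the kelvin reading; then the Rankine reading is 1.8·x.
(1.8·x) - x = 145.4  ⇒  (0.8)·x = 145.4  ⇒  x = 181.7500 K.
In Celsius: 181.75 - 273.15 = -91.40°C.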